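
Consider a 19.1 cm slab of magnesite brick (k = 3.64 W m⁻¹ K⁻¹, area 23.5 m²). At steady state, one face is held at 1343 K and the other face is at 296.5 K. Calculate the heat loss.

Q = kA·ΔT/L = 3.64 × 23.5 × |1343 K − 296.5 K| / 0.191 = 4.69×10^5 W

Q = 4.69×10^5 W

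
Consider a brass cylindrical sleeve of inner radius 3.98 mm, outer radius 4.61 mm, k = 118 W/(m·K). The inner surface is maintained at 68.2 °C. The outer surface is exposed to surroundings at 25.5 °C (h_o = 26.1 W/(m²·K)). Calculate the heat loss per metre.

Q' = 32.3 W/m

Resistance network (inner→outer):
  R'_brass = ln(0.00461/0.00398)/(2πk) = 0.1469/(2π·118) = 1.982×10^-4 m·K/W
  R'_conv,out = 1/(2πr h) = 1/(2π·0.00461·26.1) = 1.323 m·K/W
ΣR = 1.982×10^-4 + 1.323 = 1.323 m·K/W
Q' = ΔT/ΣR = (68.2 °C − 25.5 °C)/1.323 = 32.3 W/m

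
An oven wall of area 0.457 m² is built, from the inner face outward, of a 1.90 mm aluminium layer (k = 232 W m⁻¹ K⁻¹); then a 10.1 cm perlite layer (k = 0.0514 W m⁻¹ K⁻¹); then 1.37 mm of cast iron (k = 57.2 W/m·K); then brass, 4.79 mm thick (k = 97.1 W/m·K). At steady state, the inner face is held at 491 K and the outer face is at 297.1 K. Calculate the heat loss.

Q = 45.1 W

Treat each layer as a resistance in series:
  R_aluminium = L/(kA) = 0.00190/(232·0.457) = 1.792×10^-5 K/W
  R_perlite = L/(kA) = 0.101/(0.0514·0.457) = 4.300 K/W
  R_cast iron = L/(kA) = 0.00137/(57.2·0.457) = 5.241×10^-5 K/W
  R_brass = L/(kA) = 0.00479/(97.1·0.457) = 1.079×10^-4 K/W
ΣR = 1.792×10^-5 + 4.300 + 5.241×10^-5 + 1.079×10^-4 = 4.300 K/W
Q = ΔT/ΣR = (491 K − 297.1 K)/4.300 = 45.1 W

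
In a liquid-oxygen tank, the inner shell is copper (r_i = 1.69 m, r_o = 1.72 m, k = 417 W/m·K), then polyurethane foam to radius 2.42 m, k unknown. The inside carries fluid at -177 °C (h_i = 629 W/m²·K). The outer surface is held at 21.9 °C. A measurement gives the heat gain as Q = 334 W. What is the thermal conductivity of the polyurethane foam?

k = 0.0225 W/m·K

ΣR = ΔT/Q = |-177 − 21.9|/334 = 0.5955 K/W
Known resistances:
  R_conv,in = 1/(4πr²h) = 1/(4π·1.69²·629) = 4.430×10^-5 K/W
  R_copper = (1/1.69 − 1/1.72)/(4πk) = 0.01032/(4π·417) = 1.970×10^-6 K/W
R_polyurethane foam = ΣR − ΣR_known = 0.5955 − 4.627×10^-5 = 0.5955 K/W
(1/r₁−1/r₂)/(4πk) = 0.5955 ⇒ k = 0.1682/(4π·0.5955) = 0.0225 W/m·K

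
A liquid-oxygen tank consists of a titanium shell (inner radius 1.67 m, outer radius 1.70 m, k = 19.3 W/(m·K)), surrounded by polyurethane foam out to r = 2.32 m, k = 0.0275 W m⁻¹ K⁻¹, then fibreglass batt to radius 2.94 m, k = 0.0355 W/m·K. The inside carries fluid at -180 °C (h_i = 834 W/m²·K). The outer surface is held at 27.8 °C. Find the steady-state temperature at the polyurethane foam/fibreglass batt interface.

T = -36.5 °C

Resistance network (inner→outer):
  R_conv,in = 1/(4πr²h) = 1/(4π·1.67²·834) = 3.421×10^-5 K/W
  R_titanium = (1/1.67 − 1/1.70)/(4πk) = 0.01057/(4π·19.3) = 4.357×10^-5 K/W
  R_polyurethane foam = (1/1.70 − 1/2.32)/(4πk) = 0.1572/(4π·0.0275) = 0.4549 K/W
  R_fibreglass batt = (1/2.32 − 1/2.94)/(4πk) = 0.09090/(4π·0.0355) = 0.2038 K/W
ΣR = 3.421×10^-5 + 4.357×10^-5 + 0.4549 + 0.2038 = 0.6588 K/W
Q = ΔT/ΣR = (-180 °C − 27.8 °C)/0.6588 = -315.4 W
From the inner boundary to the polyurethane foam/fibreglass batt interface, ΣR_partial = 0.4550 K/W.
T_interface = T_in − Q·ΣR_partial = -180 °C − (-315.4)(0.4550) = -36.5 °C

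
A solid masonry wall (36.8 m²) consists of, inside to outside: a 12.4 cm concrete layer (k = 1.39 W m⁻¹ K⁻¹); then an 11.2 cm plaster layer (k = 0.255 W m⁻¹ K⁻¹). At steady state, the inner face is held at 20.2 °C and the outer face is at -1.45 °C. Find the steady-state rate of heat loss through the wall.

Q = 1510 W

Series thermal resistances, inner to outer:
  R_concrete = L/(kA) = 0.124/(1.39·36.8) = 0.002424 K/W
  R_plaster = L/(kA) = 0.112/(0.255·36.8) = 0.01194 K/W
ΣR = 0.002424 + 0.01194 = 0.01436 K/W
Q = ΔT/ΣR = (20.2 °C − -1.45 °C)/0.01436 = 1510 W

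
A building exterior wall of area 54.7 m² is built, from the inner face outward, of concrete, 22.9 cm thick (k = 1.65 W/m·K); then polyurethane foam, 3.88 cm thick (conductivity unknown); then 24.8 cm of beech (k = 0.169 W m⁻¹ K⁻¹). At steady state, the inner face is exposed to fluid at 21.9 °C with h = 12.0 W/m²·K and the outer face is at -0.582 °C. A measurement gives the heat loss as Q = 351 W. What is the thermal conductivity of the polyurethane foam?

k = 0.0214 W/m·K

ΣR = ΔT/Q = |21.9 − -0.582|/351 = 0.06405 K/W
Known resistances:
  R_conv,in = 1/(hA) = 1/(12.0·54.7) = 0.001523 K/W
  R_concrete = L/(kA) = 0.229/(1.65·54.7) = 0.002537 K/W
  R_beech = L/(kA) = 0.248/(0.169·54.7) = 0.02683 K/W
R_polyurethane foam = ΣR − ΣR_known = 0.06405 − 0.03089 = 0.03316 K/W
L/(kA) = 0.03316 ⇒ k = 0.0388/(0.03316·54.7) = 0.0214 W/m·K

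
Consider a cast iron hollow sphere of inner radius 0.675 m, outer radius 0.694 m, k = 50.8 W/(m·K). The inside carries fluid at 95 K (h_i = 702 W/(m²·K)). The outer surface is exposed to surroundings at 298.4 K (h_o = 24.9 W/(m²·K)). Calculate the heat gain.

Q = 29300 W

Series thermal resistances, inner to outer:
  R_conv,in = 1/(4πr²h) = 1/(4π·0.675²·702) = 2.488×10^-4 K/W
  R_cast iron = (1/0.675 − 1/0.694)/(4πk) = 0.04056/(4π·50.8) = 6.354×10^-5 K/W
  R_conv,out = 1/(4πr²h) = 1/(4π·0.694²·24.9) = 0.006635 K/W
ΣR = 2.488×10^-4 + 6.354×10^-5 + 0.006635 = 0.006947 K/W
Q = ΔT/ΣR = (95 K − 298.4 K)/0.006947 = -29300 W
(Negative Q ⇒ heat flows inward; heat gain = 29300 W.)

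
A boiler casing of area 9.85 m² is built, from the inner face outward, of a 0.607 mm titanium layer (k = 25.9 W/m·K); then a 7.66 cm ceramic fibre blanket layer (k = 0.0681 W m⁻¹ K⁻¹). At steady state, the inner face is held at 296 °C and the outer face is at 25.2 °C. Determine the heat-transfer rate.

Resistance network (inner→outer):
  R_titanium = L/(kA) = 6.07×10^-4/(25.9·9.85) = 2.379×10^-6 K/W
  R_ceramic fibre blanket = L/(kA) = 0.0766/(0.0681·9.85) = 0.1142 K/W
ΣR = 2.379×10^-6 + 0.1142 = 0.1142 K/W
Q = ΔT/ΣR = (296 °C − 25.2 °C)/0.1142 = 2370 W

Q = 2370 W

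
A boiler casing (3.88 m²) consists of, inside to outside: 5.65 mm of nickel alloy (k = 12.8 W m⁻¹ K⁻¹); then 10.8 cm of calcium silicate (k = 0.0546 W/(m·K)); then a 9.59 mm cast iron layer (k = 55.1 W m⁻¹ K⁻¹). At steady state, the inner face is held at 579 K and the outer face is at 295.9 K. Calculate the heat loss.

Q = 555 W

Resistance network (inner→outer):
  R_nickel alloy = L/(kA) = 0.00565/(12.8·3.88) = 1.138×10^-4 K/W
  R_calcium silicate = L/(kA) = 0.108/(0.0546·3.88) = 0.5098 K/W
  R_cast iron = L/(kA) = 0.00959/(55.1·3.88) = 4.486×10^-5 K/W
ΣR = 1.138×10^-4 + 0.5098 + 4.486×10^-5 = 0.5100 K/W
Q = ΔT/ΣR = (579 K − 295.9 K)/0.5100 = 555 W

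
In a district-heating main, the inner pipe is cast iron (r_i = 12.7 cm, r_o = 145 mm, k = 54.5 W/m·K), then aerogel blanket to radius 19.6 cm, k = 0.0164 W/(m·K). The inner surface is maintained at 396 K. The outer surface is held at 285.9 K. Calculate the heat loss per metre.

Q' = 37.6 W/m

Resistance network (inner→outer):
  R'_cast iron = ln(0.145/0.127)/(2πk) = 0.1325/(2π·54.5) = 3.871×10^-4 m·K/W
  R'_aerogel blanket = ln(0.196/0.145)/(2πk) = 0.3014/(2π·0.0164) = 2.925 m·K/W
ΣR = 3.871×10^-4 + 2.925 = 2.925 m·K/W
Q' = ΔT/ΣR = (396 K − 285.9 K)/2.925 = 37.6 W/m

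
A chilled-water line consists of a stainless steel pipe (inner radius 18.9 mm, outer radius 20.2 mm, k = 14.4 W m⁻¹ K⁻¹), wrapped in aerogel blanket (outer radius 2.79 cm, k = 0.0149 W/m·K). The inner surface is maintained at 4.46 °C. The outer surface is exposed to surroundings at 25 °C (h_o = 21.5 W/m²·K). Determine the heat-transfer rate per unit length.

Q' = 5.53 W/m

Resistance network (inner→outer):
  R'_stainless steel = ln(0.0202/0.0189)/(2πk) = 0.06652/(2π·14.4) = 7.352×10^-4 m·K/W
  R'_aerogel blanket = ln(0.0279/0.0202)/(2πk) = 0.3229/(2π·0.0149) = 3.450 m·K/W
  R'_conv,out = 1/(2πr h) = 1/(2π·0.0279·21.5) = 0.2653 m·K/W
ΣR = 7.352×10^-4 + 3.450 + 0.2653 = 3.716 m·K/W
Q' = ΔT/ΣR = (4.46 °C − 25 °C)/3.716 = -5.53 W/m
(Negative Q' ⇒ heat flows inward; heat gain = 5.53 W/m.)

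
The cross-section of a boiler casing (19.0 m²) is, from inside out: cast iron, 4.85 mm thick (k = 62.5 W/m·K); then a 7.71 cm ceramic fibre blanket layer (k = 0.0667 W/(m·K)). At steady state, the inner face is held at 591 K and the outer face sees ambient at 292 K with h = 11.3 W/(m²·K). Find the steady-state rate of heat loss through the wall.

Series thermal resistances, inner to outer:
  R_cast iron = L/(kA) = 0.00485/(62.5·19.0) = 4.084×10^-6 K/W
  R_ceramic fibre blanket = L/(kA) = 0.0771/(0.0667·19.0) = 0.06084 K/W
  R_conv,out = 1/(hA) = 1/(11.3·19.0) = 0.004658 K/W
ΣR = 4.084×10^-6 + 0.06084 + 0.004658 = 0.06550 K/W
Q = ΔT/ΣR = (591 K − 292 K)/0.06550 = 4560 W

Q = 4560 W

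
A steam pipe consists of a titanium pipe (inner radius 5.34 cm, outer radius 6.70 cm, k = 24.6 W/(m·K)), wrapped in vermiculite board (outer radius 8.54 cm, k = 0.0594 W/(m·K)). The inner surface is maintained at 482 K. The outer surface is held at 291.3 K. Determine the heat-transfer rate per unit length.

Resistance network (inner→outer):
  R'_titanium = ln(0.0670/0.0534)/(2πk) = 0.2269/(2π·24.6) = 0.001468 m·K/W
  R'_vermiculite board = ln(0.0854/0.0670)/(2πk) = 0.2427/(2π·0.0594) = 0.6502 m·K/W
ΣR = 0.001468 + 0.6502 = 0.6517 m·K/W
Q' = ΔT/ΣR = (482 K − 291.3 K)/0.6517 = 293 W/m

Q' = 293 W/m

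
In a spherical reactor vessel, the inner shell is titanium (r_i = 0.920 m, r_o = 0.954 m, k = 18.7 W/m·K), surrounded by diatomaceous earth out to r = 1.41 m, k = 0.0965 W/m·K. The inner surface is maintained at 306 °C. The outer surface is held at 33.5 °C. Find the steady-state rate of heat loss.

Q = 974 W

Treat each layer as a resistance in series:
  R_titanium = (1/0.920 − 1/0.954)/(4πk) = 0.03874/(4π·18.7) = 1.649×10^-4 K/W
  R_diatomaceous earth = (1/0.954 − 1/1.41)/(4πk) = 0.3390/(4π·0.0965) = 0.2796 K/W
ΣR = 1.649×10^-4 + 0.2796 = 0.2798 K/W
Q = ΔT/ΣR = (306 °C − 33.5 °C)/0.2798 = 974 W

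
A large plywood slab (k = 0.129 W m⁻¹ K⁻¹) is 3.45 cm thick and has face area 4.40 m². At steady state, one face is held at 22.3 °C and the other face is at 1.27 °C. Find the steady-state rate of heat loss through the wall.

Q = 346 W

Q = kA·ΔT/L = 0.129 × 4.40 × |22.3 °C − 1.27 °C| / 0.0345 = 346 W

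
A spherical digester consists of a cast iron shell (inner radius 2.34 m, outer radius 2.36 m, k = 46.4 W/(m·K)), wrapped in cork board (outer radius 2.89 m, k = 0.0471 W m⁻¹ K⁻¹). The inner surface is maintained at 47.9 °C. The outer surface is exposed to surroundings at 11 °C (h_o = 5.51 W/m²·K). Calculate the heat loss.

Q = 277 W

Treat each layer as a resistance in series:
  R_cast iron = (1/2.34 − 1/2.36)/(4πk) = 0.003622/(4π·46.4) = 6.211×10^-6 K/W
  R_cork board = (1/2.36 − 1/2.89)/(4πk) = 0.07771/(4π·0.0471) = 0.1313 K/W
  R_conv,out = 1/(4πr²h) = 1/(4π·2.89²·5.51) = 0.001729 K/W
ΣR = 6.211×10^-6 + 0.1313 + 0.001729 = 0.1330 K/W
Q = ΔT/ΣR = (47.9 °C − 11 °C)/0.1330 = 277 W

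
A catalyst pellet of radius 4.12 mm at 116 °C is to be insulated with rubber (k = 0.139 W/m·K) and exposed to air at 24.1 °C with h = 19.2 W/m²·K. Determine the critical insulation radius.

r_cr = 1.45 cm

For a sphere, r_cr = 2k_ins/h = 2·0.139/19.2 = 0.0145 m = 1.45 cm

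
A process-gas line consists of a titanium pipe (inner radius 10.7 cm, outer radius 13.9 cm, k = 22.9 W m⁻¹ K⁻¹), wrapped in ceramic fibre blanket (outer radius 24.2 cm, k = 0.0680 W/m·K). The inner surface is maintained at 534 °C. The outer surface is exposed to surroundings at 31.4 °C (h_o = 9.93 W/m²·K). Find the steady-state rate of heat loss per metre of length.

Q' = 368 W/m

Series thermal resistances, inner to outer:
  R'_titanium = ln(0.139/0.107)/(2πk) = 0.2616/(2π·22.9) = 0.001818 m·K/W
  R'_ceramic fibre blanket = ln(0.242/0.139)/(2πk) = 0.5545/(2π·0.0680) = 1.298 m·K/W
  R'_conv,out = 1/(2πr h) = 1/(2π·0.242·9.93) = 0.06623 m·K/W
ΣR = 0.001818 + 1.298 + 0.06623 = 1.366 m·K/W
Q' = ΔT/ΣR = (534 °C − 31.4 °C)/1.366 = 368 W/m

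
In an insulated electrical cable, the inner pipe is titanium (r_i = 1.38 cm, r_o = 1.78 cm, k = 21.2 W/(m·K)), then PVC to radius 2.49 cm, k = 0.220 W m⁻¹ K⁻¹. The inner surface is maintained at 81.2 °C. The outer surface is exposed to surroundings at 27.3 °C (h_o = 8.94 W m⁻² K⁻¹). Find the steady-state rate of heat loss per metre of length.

Q' = 56.2 W/m

Treat each layer as a resistance in series:
  R'_titanium = ln(0.0178/0.0138)/(2πk) = 0.2545/(2π·21.2) = 0.001911 m·K/W
  R'_PVC = ln(0.0249/0.0178)/(2πk) = 0.3357/(2π·0.220) = 0.2428 m·K/W
  R'_conv,out = 1/(2πr h) = 1/(2π·0.0249·8.94) = 0.7150 m·K/W
ΣR = 0.001911 + 0.2428 + 0.7150 = 0.9597 m·K/W
Q' = ΔT/ΣR = (81.2 °C − 27.3 °C)/0.9597 = 56.2 W/m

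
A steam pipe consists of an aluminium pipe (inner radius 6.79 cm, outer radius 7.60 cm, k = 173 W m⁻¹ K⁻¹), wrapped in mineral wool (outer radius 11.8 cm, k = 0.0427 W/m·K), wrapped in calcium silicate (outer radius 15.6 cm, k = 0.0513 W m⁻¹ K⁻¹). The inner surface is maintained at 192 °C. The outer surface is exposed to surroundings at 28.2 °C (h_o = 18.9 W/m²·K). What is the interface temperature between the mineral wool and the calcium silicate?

Treat each layer as a resistance in series:
  R'_aluminium = ln(0.0760/0.0679)/(2πk) = 0.1127/(2π·173) = 1.037×10^-4 m·K/W
  R'_mineral wool = ln(0.118/0.0760)/(2πk) = 0.4400/(2π·0.0427) = 1.640 m·K/W
  R'_calcium silicate = ln(0.156/0.118)/(2πk) = 0.2792/(2π·0.0513) = 0.8661 m·K/W
  R'_conv,out = 1/(2πr h) = 1/(2π·0.156·18.9) = 0.05398 m·K/W
ΣR = 1.037×10^-4 + 1.640 + 0.8661 + 0.05398 = 2.560 m·K/W
Q' = ΔT/ΣR = (192 °C − 28.2 °C)/2.560 = 63.98 W/m
From the inner boundary to the mineral wool/calcium silicate interface, ΣR_partial = 1.640 m·K/W.
T_interface = T_in − Q'·ΣR_partial = 192 °C − (63.98)(1.640) = 87.1 °C

T = 87.1 °C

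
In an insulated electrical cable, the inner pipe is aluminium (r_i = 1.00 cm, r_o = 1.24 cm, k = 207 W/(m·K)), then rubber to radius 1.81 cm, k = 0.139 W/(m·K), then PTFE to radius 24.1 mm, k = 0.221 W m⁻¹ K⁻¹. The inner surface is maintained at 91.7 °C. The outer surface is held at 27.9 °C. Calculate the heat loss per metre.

Q' = 99.8 W/m

Treat each layer as a resistance in series:
  R'_aluminium = ln(0.0124/0.0100)/(2πk) = 0.2151/(2π·207) = 1.654×10^-4 m·K/W
  R'_rubber = ln(0.0181/0.0124)/(2πk) = 0.3782/(2π·0.139) = 0.4331 m·K/W
  R'_PTFE = ln(0.0241/0.0181)/(2πk) = 0.2863/(2π·0.221) = 0.2062 m·K/W
ΣR = 1.654×10^-4 + 0.4331 + 0.2062 = 0.6395 m·K/W
Q' = ΔT/ΣR = (91.7 °C − 27.9 °C)/0.6395 = 99.8 W/m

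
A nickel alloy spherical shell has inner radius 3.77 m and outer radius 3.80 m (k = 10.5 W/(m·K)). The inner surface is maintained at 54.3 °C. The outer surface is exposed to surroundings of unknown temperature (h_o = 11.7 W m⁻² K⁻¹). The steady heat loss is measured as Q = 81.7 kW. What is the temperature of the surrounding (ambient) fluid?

T_out = 14.5 °C

Sum the resistances:
  R_nickel alloy = (1/3.77 − 1/3.80)/(4πk) = 0.002094/(4π·10.5) = 1.587×10^-5 K/W
  R_conv,out = 1/(4πr²h) = 1/(4π·3.80²·11.7) = 4.710×10^-4 K/W
ΣR = 4.869×10^-4 K/W
ΔT = Q·ΣR = 81700 × 4.869×10^-4 = 39.78 K
Heat flows outward, so T_out = T_in − ΔT = 54.3 − 39.78 = 14.5 °C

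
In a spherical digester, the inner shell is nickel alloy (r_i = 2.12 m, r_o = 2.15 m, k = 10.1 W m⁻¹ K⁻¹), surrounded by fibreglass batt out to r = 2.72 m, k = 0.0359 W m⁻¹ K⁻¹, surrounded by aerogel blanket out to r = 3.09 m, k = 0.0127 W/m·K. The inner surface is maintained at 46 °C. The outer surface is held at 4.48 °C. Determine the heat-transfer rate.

Q = 84.4 W

Series thermal resistances, inner to outer:
  R_nickel alloy = (1/2.12 − 1/2.15)/(4πk) = 0.006582/(4π·10.1) = 5.186×10^-5 K/W
  R_fibreglass batt = (1/2.15 − 1/2.72)/(4πk) = 0.09747/(4π·0.0359) = 0.2161 K/W
  R_aerogel blanket = (1/2.72 − 1/3.09)/(4πk) = 0.04402/(4π·0.0127) = 0.2758 K/W
ΣR = 5.186×10^-5 + 0.2161 + 0.2758 = 0.4920 K/W
Q = ΔT/ΣR = (46 °C − 4.48 °C)/0.4920 = 84.4 W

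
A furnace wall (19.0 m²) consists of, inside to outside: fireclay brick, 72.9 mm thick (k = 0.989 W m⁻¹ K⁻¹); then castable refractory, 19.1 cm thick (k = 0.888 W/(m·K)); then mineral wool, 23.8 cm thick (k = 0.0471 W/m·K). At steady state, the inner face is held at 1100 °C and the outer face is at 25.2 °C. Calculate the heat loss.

Q = 3820 W

Series thermal resistances, inner to outer:
  R_fireclay brick = L/(kA) = 0.0729/(0.989·19.0) = 0.003880 K/W
  R_castable refractory = L/(kA) = 0.191/(0.888·19.0) = 0.01132 K/W
  R_mineral wool = L/(kA) = 0.238/(0.0471·19.0) = 0.2660 K/W
ΣR = 0.003880 + 0.01132 + 0.2660 = 0.2812 K/W
Q = ΔT/ΣR = (1100 °C − 25.2 °C)/0.2812 = 3820 W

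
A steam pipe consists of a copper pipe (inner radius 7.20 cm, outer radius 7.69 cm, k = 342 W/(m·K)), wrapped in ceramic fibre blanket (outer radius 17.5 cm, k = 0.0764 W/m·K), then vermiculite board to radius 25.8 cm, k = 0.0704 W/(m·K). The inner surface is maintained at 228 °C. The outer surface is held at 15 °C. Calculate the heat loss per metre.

Q' = 82.2 W/m

Series thermal resistances, inner to outer:
  R'_copper = ln(0.0769/0.0720)/(2πk) = 0.06584/(2π·342) = 3.064×10^-5 m·K/W
  R'_ceramic fibre blanket = ln(0.175/0.0769)/(2πk) = 0.8223/(2π·0.0764) = 1.713 m·K/W
  R'_vermiculite board = ln(0.258/0.175)/(2πk) = 0.3882/(2π·0.0704) = 0.8776 m·K/W
ΣR = 3.064×10^-5 + 1.713 + 0.8776 = 2.591 m·K/W
Q' = ΔT/ΣR = (228 °C − 15 °C)/2.591 = 82.2 W/m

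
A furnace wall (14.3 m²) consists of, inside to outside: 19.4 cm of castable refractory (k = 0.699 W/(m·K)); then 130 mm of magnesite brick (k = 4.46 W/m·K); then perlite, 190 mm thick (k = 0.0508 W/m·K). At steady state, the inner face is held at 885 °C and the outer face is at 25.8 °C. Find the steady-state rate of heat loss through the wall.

Resistance network (inner→outer):
  R_castable refractory = L/(kA) = 0.194/(0.699·14.3) = 0.01941 K/W
  R_magnesite brick = L/(kA) = 0.130/(4.46·14.3) = 0.002038 K/W
  R_perlite = L/(kA) = 0.190/(0.0508·14.3) = 0.2615 K/W
ΣR = 0.01941 + 0.002038 + 0.2615 = 0.2829 K/W
Q = ΔT/ΣR = (885 °C − 25.8 °C)/0.2829 = 3040 W

Q = 3.04 kW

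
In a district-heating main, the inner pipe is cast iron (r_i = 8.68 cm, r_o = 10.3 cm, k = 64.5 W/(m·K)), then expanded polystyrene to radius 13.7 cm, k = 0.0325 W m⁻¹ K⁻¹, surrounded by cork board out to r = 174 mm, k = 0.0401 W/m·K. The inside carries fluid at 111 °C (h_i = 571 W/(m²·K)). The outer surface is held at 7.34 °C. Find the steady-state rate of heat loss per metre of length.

Resistance network (inner→outer):
  R'_conv,in = 1/(2πr h) = 1/(2π·0.0868·571) = 0.003211 m·K/W
  R'_cast iron = ln(0.103/0.0868)/(2πk) = 0.1711/(2π·64.5) = 4.222×10^-4 m·K/W
  R'_expanded polystyrene = ln(0.137/0.103)/(2πk) = 0.2853/(2π·0.0325) = 1.397 m·K/W
  R'_cork board = ln(0.174/0.137)/(2πk) = 0.2391/(2π·0.0401) = 0.9489 m·K/W
ΣR = 0.003211 + 4.222×10^-4 + 1.397 + 0.9489 = 2.350 m·K/W
Q' = ΔT/ΣR = (111 °C − 7.34 °C)/2.350 = 44.1 W/m

Q' = 44.1 W/m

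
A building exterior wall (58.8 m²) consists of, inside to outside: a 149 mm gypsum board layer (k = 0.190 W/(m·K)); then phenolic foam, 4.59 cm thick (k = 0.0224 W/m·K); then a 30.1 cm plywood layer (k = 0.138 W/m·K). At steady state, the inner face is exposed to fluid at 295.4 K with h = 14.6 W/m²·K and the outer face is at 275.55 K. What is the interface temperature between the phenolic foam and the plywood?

Resistance network (inner→outer):
  R_conv,in = 1/(hA) = 1/(14.6·58.8) = 0.001165 K/W
  R_gypsum board = L/(kA) = 0.149/(0.190·58.8) = 0.01334 K/W
  R_phenolic foam = L/(kA) = 0.0459/(0.0224·58.8) = 0.03485 K/W
  R_plywood = L/(kA) = 0.301/(0.138·58.8) = 0.03709 K/W
ΣR = 0.001165 + 0.01334 + 0.03485 + 0.03709 = 0.08644 K/W
Q = ΔT/ΣR = (295.4 K − 275.55 K)/0.08644 = 229.6 W
From the inner boundary to the phenolic foam/plywood interface, ΣR_partial = 0.04935 K/W.
T_interface = T_in − Q·ΣR_partial = 295.4 K − (229.6)(0.04935) = 284.1 K

T = 284.1 K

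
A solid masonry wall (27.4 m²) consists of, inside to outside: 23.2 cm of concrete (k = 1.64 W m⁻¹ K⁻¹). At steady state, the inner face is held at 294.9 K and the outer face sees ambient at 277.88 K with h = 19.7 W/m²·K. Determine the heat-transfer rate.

Q = 2.43 kW

Treat each layer as a resistance in series:
  R_concrete = L/(kA) = 0.232/(1.64·27.4) = 0.005163 K/W
  R_conv,out = 1/(hA) = 1/(19.7·27.4) = 0.001853 K/W
ΣR = 0.005163 + 0.001853 = 0.007016 K/W
Q = ΔT/ΣR = (294.9 K − 277.88 K)/0.007016 = 2430 W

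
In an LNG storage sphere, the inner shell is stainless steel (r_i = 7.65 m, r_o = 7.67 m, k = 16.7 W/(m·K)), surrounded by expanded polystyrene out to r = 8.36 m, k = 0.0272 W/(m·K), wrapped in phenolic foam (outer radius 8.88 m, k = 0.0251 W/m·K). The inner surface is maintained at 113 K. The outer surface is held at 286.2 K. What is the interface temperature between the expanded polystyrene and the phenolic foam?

T = 214.6 K

Resistance network (inner→outer):
  R_stainless steel = (1/7.65 − 1/7.67)/(4πk) = 3.409×10^-4/(4π·16.7) = 1.624×10^-6 K/W
  R_expanded polystyrene = (1/7.67 − 1/8.36)/(4πk) = 0.01076/(4π·0.0272) = 0.03148 K/W
  R_phenolic foam = (1/8.36 − 1/8.88)/(4πk) = 0.007005/(4π·0.0251) = 0.02221 K/W
ΣR = 1.624×10^-6 + 0.03148 + 0.02221 = 0.05369 K/W
Q = ΔT/ΣR = (113 K − 286.2 K)/0.05369 = -3226 W
From the inner boundary to the expanded polystyrene/phenolic foam interface, ΣR_partial = 0.03148 K/W.
T_interface = T_in − Q·ΣR_partial = 113 K − (-3226)(0.03148) = 214.6 K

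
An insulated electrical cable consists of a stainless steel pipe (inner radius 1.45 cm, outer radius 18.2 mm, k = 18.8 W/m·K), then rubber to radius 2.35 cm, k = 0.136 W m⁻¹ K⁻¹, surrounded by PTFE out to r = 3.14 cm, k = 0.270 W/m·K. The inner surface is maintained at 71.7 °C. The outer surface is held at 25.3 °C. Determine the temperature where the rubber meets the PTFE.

T = 42.1 °C

Resistance network (inner→outer):
  R'_stainless steel = ln(0.0182/0.0145)/(2πk) = 0.2273/(2π·18.8) = 0.001924 m·K/W
  R'_rubber = ln(0.0235/0.0182)/(2πk) = 0.2556/(2π·0.136) = 0.2991 m·K/W
  R'_PTFE = ln(0.0314/0.0235)/(2πk) = 0.2898/(2π·0.270) = 0.1708 m·K/W
ΣR = 0.001924 + 0.2991 + 0.1708 = 0.4718 m·K/W
Q' = ΔT/ΣR = (71.7 °C − 25.3 °C)/0.4718 = 98.35 W/m
From the inner boundary to the rubber/PTFE interface, ΣR_partial = 0.3010 m·K/W.
T_interface = T_in − Q'·ΣR_partial = 71.7 °C − (98.35)(0.3010) = 42.1 °C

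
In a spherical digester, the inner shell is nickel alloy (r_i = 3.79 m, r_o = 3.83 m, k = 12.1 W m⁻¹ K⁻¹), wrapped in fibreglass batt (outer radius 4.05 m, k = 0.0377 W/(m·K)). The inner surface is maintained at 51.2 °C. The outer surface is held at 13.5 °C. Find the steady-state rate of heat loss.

Treat each layer as a resistance in series:
  R_nickel alloy = (1/3.79 − 1/3.83)/(4πk) = 0.002756/(4π·12.1) = 1.812×10^-5 K/W
  R_fibreglass batt = (1/3.83 − 1/4.05)/(4πk) = 0.01418/(4π·0.0377) = 0.02994 K/W
ΣR = 1.812×10^-5 + 0.02994 = 0.02996 K/W
Q = ΔT/ΣR = (51.2 °C − 13.5 °C)/0.02996 = 1260 W

Q = 1260 W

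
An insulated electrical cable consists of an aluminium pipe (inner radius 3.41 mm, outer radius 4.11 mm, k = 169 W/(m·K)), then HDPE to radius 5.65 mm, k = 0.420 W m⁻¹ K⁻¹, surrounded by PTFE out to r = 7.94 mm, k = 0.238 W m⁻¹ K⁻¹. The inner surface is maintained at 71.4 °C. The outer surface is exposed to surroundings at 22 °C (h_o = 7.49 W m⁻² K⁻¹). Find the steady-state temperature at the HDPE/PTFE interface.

Resistance network (inner→outer):
  R'_aluminium = ln(0.00411/0.00341)/(2πk) = 0.1867/(2π·169) = 1.758×10^-4 m·K/W
  R'_HDPE = ln(0.00565/0.00411)/(2πk) = 0.3182/(2π·0.420) = 0.1206 m·K/W
  R'_PTFE = ln(0.00794/0.00565)/(2πk) = 0.3403/(2π·0.238) = 0.2275 m·K/W
  R'_conv,out = 1/(2πr h) = 1/(2π·0.00794·7.49) = 2.676 m·K/W
ΣR = 1.758×10^-4 + 0.1206 + 0.2275 + 2.676 = 3.024 m·K/W
Q' = ΔT/ΣR = (71.4 °C − 22 °C)/3.024 = 16.34 W/m
From the inner boundary to the HDPE/PTFE interface, ΣR_partial = 0.1208 m·K/W.
T_interface = T_in − Q'·ΣR_partial = 71.4 °C − (16.34)(0.1208) = 69.4 °C

T = 69.4 °C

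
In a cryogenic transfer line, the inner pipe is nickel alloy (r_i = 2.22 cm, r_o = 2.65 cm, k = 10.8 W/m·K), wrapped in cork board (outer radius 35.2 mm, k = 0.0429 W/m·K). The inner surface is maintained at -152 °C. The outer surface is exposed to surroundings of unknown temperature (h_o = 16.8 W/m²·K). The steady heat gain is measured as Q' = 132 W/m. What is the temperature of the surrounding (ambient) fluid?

T_out = 22.9 °C

Sum the resistances:
  R'_nickel alloy = ln(0.0265/0.0222)/(2πk) = 0.1771/(2π·10.8) = 0.002609 m·K/W
  R'_cork board = ln(0.0352/0.0265)/(2πk) = 0.2839/(2π·0.0429) = 1.053 m·K/W
  R'_conv,out = 1/(2πr h) = 1/(2π·0.0352·16.8) = 0.2691 m·K/W
ΣR = 1.325 m·K/W
ΔT = Q'·ΣR = 132 × 1.325 = 174.9 K
Heat flows inward, so T_out = T_in + ΔT = -152 + 174.9 = 22.9 °C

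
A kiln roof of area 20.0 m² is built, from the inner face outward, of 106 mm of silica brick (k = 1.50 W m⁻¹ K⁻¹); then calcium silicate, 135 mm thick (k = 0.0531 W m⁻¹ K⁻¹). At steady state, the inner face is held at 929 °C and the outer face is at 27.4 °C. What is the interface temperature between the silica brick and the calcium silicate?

Resistance network (inner→outer):
  R_silica brick = L/(kA) = 0.106/(1.50·20.0) = 0.003533 K/W
  R_calcium silicate = L/(kA) = 0.135/(0.0531·20.0) = 0.1271 K/W
ΣR = 0.003533 + 0.1271 = 0.1306 K/W
Q = ΔT/ΣR = (929 °C − 27.4 °C)/0.1306 = 6904 W
From the inner boundary to the silica brick/calcium silicate interface, ΣR_partial = 0.003533 K/W.
T_interface = T_in − Q·ΣR_partial = 929 °C − (6904)(0.003533) = 905 °C

T = 905 °C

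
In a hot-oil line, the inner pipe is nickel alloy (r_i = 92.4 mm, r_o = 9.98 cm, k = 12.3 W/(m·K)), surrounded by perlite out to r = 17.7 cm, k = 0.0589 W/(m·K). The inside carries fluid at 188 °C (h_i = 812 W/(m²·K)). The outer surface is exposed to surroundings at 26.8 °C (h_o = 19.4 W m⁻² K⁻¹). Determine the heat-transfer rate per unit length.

Series thermal resistances, inner to outer:
  R'_conv,in = 1/(2πr h) = 1/(2π·0.0924·812) = 0.002121 m·K/W
  R'_nickel alloy = ln(0.0998/0.0924)/(2πk) = 0.07704/(2π·12.3) = 9.969×10^-4 m·K/W
  R'_perlite = ln(0.177/0.0998)/(2πk) = 0.5730/(2π·0.0589) = 1.548 m·K/W
  R'_conv,out = 1/(2πr h) = 1/(2π·0.177·19.4) = 0.04635 m·K/W
ΣR = 0.002121 + 9.969×10^-4 + 1.548 + 0.04635 = 1.597 m·K/W
Q' = ΔT/ΣR = (188 °C − 26.8 °C)/1.597 = 101 W/m

Q' = 101 W/m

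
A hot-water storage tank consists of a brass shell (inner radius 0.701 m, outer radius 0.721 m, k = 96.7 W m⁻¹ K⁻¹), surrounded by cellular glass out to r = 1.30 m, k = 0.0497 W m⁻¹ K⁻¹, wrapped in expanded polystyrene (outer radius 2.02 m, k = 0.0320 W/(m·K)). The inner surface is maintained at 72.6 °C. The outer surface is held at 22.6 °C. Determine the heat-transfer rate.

Resistance network (inner→outer):
  R_brass = (1/0.701 − 1/0.721)/(4πk) = 0.03957/(4π·96.7) = 3.256×10^-5 K/W
  R_cellular glass = (1/0.721 − 1/1.30)/(4πk) = 0.6177/(4π·0.0497) = 0.9891 K/W
  R_expanded polystyrene = (1/1.30 − 1/2.02)/(4πk) = 0.2742/(4π·0.0320) = 0.6818 K/W
ΣR = 3.256×10^-5 + 0.9891 + 0.6818 = 1.671 K/W
Q = ΔT/ΣR = (72.6 °C − 22.6 °C)/1.671 = 29.9 W

Q = 29.9 W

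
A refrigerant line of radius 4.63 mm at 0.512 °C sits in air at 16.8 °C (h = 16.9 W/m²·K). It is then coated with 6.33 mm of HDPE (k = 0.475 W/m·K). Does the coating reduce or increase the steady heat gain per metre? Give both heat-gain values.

Critical radius for a cylinder: r_cr = k/h = 0.0281 m = 2.81 cm.
Outer radius after coating: r₂ = 0.00463 + 0.00633 = 0.01096 m.
Since r₁ < r_cr and r₂ ≤ r_cr, the coating moves toward the maximum at r_cr — heat gain rises.
Bare: R = 1/(2πr₁h) = 2.034 m·K/W; Q = 16.288/2.034 = 8.01 W/m.
Coated: R = R_cond + R_conv = 1.148 m·K/W; Q = 16.288/1.148 = 14.2 W/m.

increases: 8.01 → 14.2 W/m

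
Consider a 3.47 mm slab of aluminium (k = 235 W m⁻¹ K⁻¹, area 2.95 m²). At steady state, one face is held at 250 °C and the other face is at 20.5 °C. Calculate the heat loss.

Q = kA·ΔT/L = 235 × 2.95 × |250 °C − 20.5 °C| / 0.00347 = 4.59×10^7 W

Q = 4.59×10^7 W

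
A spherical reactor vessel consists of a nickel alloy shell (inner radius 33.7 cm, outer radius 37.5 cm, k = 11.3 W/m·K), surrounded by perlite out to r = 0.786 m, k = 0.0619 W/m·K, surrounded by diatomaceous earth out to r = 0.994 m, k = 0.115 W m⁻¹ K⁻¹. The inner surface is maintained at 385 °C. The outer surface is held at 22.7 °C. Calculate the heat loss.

Q = 183 W

Treat each layer as a resistance in series:
  R_nickel alloy = (1/0.337 − 1/0.375)/(4πk) = 0.3007/(4π·11.3) = 0.002118 K/W
  R_perlite = (1/0.375 − 1/0.786)/(4πk) = 1.394/(4π·0.0619) = 1.793 K/W
  R_diatomaceous earth = (1/0.786 − 1/0.994)/(4πk) = 0.2662/(4π·0.115) = 0.1842 K/W
ΣR = 0.002118 + 1.793 + 0.1842 = 1.979 K/W
Q = ΔT/ΣR = (385 °C − 22.7 °C)/1.979 = 183 W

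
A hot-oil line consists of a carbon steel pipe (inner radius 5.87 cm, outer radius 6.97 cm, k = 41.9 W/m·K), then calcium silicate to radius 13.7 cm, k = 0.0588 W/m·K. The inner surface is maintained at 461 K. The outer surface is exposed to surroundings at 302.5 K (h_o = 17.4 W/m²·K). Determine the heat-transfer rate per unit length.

Series thermal resistances, inner to outer:
  R'_carbon steel = ln(0.0697/0.0587)/(2πk) = 0.1718/(2π·41.9) = 6.524×10^-4 m·K/W
  R'_calcium silicate = ln(0.137/0.0697)/(2πk) = 0.6758/(2π·0.0588) = 1.829 m·K/W
  R'_conv,out = 1/(2πr h) = 1/(2π·0.137·17.4) = 0.06677 m·K/W
ΣR = 6.524×10^-4 + 1.829 + 0.06677 = 1.896 m·K/W
Q' = ΔT/ΣR = (461 K − 302.5 K)/1.896 = 83.6 W/m

Q' = 83.6 W/m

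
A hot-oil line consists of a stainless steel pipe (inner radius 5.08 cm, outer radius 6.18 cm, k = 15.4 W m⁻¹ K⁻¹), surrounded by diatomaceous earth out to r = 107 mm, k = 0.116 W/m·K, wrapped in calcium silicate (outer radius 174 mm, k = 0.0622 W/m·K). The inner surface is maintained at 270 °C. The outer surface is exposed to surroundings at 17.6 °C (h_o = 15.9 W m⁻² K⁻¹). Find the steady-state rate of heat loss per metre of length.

Treat each layer as a resistance in series:
  R'_stainless steel = ln(0.0618/0.0508)/(2πk) = 0.1960/(2π·15.4) = 0.002026 m·K/W
  R'_diatomaceous earth = ln(0.107/0.0618)/(2πk) = 0.5489/(2π·0.116) = 0.7531 m·K/W
  R'_calcium silicate = ln(0.174/0.107)/(2πk) = 0.4862/(2π·0.0622) = 1.244 m·K/W
  R'_conv,out = 1/(2πr h) = 1/(2π·0.174·15.9) = 0.05753 m·K/W
ΣR = 0.002026 + 0.7531 + 1.244 + 0.05753 = 2.057 m·K/W
Q' = ΔT/ΣR = (270 °C − 17.6 °C)/2.057 = 123 W/m

Q' = 123 W/m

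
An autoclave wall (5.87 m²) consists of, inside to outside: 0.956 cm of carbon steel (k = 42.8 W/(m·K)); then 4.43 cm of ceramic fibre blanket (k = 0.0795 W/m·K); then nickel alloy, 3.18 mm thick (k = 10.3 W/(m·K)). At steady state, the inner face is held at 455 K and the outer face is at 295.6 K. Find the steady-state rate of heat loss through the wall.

Resistance network (inner→outer):
  R_carbon steel = L/(kA) = 0.00956/(42.8·5.87) = 3.805×10^-5 K/W
  R_ceramic fibre blanket = L/(kA) = 0.0443/(0.0795·5.87) = 0.09493 K/W
  R_nickel alloy = L/(kA) = 0.00318/(10.3·5.87) = 5.260×10^-5 K/W
ΣR = 3.805×10^-5 + 0.09493 + 5.260×10^-5 = 0.09502 K/W
Q = ΔT/ΣR = (455 K − 295.6 K)/0.09502 = 1680 W

Q = 1680 W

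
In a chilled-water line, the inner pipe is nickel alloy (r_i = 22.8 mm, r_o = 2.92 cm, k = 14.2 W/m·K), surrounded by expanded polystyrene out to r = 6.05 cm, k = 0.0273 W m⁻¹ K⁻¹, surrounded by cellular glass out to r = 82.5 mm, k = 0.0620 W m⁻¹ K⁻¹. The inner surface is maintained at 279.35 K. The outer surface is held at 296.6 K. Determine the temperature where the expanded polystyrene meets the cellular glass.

T = 293.9 K

Treat each layer as a resistance in series:
  R'_nickel alloy = ln(0.0292/0.0228)/(2πk) = 0.2474/(2π·14.2) = 0.002773 m·K/W
  R'_expanded polystyrene = ln(0.0605/0.0292)/(2πk) = 0.7285/(2π·0.0273) = 4.247 m·K/W
  R'_cellular glass = ln(0.0825/0.0605)/(2πk) = 0.3102/(2π·0.0620) = 0.7962 m·K/W
ΣR = 0.002773 + 4.247 + 0.7962 = 5.046 m·K/W
Q' = ΔT/ΣR = (279.35 K − 296.6 K)/5.046 = -3.419 W/m
From the inner boundary to the expanded polystyrene/cellular glass interface, ΣR_partial = 4.250 m·K/W.
T_interface = T_in − Q'·ΣR_partial = 279.35 K − (-3.419)(4.250) = 293.9 K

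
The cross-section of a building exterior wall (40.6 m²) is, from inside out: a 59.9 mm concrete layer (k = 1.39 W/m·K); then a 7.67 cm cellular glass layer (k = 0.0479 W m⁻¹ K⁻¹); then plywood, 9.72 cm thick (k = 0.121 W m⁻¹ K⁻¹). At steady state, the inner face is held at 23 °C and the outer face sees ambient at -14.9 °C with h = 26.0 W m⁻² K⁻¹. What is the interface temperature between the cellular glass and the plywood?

T = -2.07 °C

Series thermal resistances, inner to outer:
  R_concrete = L/(kA) = 0.0599/(1.39·40.6) = 0.001061 K/W
  R_cellular glass = L/(kA) = 0.0767/(0.0479·40.6) = 0.03944 K/W
  R_plywood = L/(kA) = 0.0972/(0.121·40.6) = 0.01979 K/W
  R_conv,out = 1/(hA) = 1/(26.0·40.6) = 9.473×10^-4 K/W
ΣR = 0.001061 + 0.03944 + 0.01979 + 9.473×10^-4 = 0.06124 K/W
Q = ΔT/ΣR = (23 °C − -14.9 °C)/0.06124 = 618.9 W
From the inner boundary to the cellular glass/plywood interface, ΣR_partial = 0.04050 K/W.
T_interface = T_in − Q·ΣR_partial = 23 °C − (618.9)(0.04050) = -2.07 °C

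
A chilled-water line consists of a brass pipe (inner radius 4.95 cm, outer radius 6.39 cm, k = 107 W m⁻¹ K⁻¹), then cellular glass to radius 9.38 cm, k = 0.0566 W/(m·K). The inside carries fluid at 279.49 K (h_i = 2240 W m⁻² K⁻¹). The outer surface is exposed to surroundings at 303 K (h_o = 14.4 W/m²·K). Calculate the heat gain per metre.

Treat each layer as a resistance in series:
  R'_conv,in = 1/(2πr h) = 1/(2π·0.0495·2240) = 0.001435 m·K/W
  R'_brass = ln(0.0639/0.0495)/(2πk) = 0.2553/(2π·107) = 3.798×10^-4 m·K/W
  R'_cellular glass = ln(0.0938/0.0639)/(2πk) = 0.3838/(2π·0.0566) = 1.079 m·K/W
  R'_conv,out = 1/(2πr h) = 1/(2π·0.0938·14.4) = 0.1178 m·K/W
ΣR = 0.001435 + 3.798×10^-4 + 1.079 + 0.1178 = 1.199 m·K/W
Q' = ΔT/ΣR = (279.49 K − 303 K)/1.199 = -19.6 W/m
(Negative Q' ⇒ heat flows inward; heat gain = 19.6 W/m.)

Q' = 19.6 W/m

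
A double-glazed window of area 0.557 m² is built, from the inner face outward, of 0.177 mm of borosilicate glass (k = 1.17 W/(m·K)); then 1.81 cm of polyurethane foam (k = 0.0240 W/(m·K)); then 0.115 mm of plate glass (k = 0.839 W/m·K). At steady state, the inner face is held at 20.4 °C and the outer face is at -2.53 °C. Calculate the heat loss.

Q = 16.9 W

Treat each layer as a resistance in series:
  R_borosilicate glass = L/(kA) = 1.77×10^-4/(1.17·0.557) = 2.716×10^-4 K/W
  R_polyurethane foam = L/(kA) = 0.0181/(0.0240·0.557) = 1.354 K/W
  R_plate glass = L/(kA) = 1.15×10^-4/(0.839·0.557) = 2.461×10^-4 K/W
ΣR = 2.716×10^-4 + 1.354 + 2.461×10^-4 = 1.355 K/W
Q = ΔT/ΣR = (20.4 °C − -2.53 °C)/1.355 = 16.9 W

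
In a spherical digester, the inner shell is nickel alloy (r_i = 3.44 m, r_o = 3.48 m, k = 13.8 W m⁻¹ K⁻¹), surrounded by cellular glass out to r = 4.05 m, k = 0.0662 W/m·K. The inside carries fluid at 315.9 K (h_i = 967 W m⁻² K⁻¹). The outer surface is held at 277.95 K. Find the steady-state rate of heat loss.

Q = 780 W

Resistance network (inner→outer):
  R_conv,in = 1/(4πr²h) = 1/(4π·3.44²·967) = 6.954×10^-6 K/W
  R_nickel alloy = (1/3.44 − 1/3.48)/(4πk) = 0.003341/(4π·13.8) = 1.927×10^-5 K/W
  R_cellular glass = (1/3.48 − 1/4.05)/(4πk) = 0.04044/(4π·0.0662) = 0.04862 K/W
ΣR = 6.954×10^-6 + 1.927×10^-5 + 0.04862 = 0.04865 K/W
Q = ΔT/ΣR = (315.9 K − 277.95 K)/0.04865 = 780 W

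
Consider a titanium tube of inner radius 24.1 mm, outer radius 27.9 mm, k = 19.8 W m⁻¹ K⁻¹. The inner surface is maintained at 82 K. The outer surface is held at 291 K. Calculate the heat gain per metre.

Q' = 2πk·ΔT/ln(r₂/r₁) = 2π × 19.8 × 209 / ln(0.0279/0.0241) = 1.78×10^5 W/m

Q' = 178 kW/m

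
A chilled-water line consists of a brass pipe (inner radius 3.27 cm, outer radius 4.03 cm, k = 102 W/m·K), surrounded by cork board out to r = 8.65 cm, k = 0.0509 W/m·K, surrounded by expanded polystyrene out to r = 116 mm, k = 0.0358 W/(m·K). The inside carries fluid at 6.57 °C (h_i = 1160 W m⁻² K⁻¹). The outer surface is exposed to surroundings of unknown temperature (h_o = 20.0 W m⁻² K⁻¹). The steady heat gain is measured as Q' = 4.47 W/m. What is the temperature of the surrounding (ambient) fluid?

T_out = 23.4 °C

Series resistances:
  R'_conv,in = 1/(2πr h) = 1/(2π·0.0327·1160) = 0.004196 m·K/W
  R'_brass = ln(0.0403/0.0327)/(2πk) = 0.2090/(2π·102) = 3.261×10^-4 m·K/W
  R'_cork board = ln(0.0865/0.0403)/(2πk) = 0.7638/(2π·0.0509) = 2.388 m·K/W
  R'_expanded polystyrene = ln(0.116/0.0865)/(2πk) = 0.2934/(2π·0.0358) = 1.305 m·K/W
  R'_conv,out = 1/(2πr h) = 1/(2π·0.116·20.0) = 0.06860 m·K/W
ΣR = 3.766 m·K/W
ΔT = Q'·ΣR = 4.47 × 3.766 = 16.83 K
Heat flows inward, so T_out = T_in + ΔT = 6.57 + 16.83 = 23.4 °C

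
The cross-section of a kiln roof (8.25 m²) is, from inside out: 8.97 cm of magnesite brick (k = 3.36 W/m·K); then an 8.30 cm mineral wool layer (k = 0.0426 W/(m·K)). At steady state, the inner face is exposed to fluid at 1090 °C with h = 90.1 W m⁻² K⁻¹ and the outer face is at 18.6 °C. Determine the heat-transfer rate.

Series thermal resistances, inner to outer:
  R_conv,in = 1/(hA) = 1/(90.1·8.25) = 0.001345 K/W
  R_magnesite brick = L/(kA) = 0.0897/(3.36·8.25) = 0.003236 K/W
  R_mineral wool = L/(kA) = 0.0830/(0.0426·8.25) = 0.2362 K/W
ΣR = 0.001345 + 0.003236 + 0.2362 = 0.2408 K/W
Q = ΔT/ΣR = (1090 °C − 18.6 °C)/0.2408 = 4450 W

Q = 4.45 kW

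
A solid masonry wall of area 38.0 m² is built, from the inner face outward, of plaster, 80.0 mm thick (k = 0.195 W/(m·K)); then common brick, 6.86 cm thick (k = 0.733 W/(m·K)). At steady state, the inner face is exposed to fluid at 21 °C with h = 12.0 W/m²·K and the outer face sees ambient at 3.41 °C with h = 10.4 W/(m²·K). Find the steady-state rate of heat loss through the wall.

Q = 978 W

Series thermal resistances, inner to outer:
  R_conv,in = 1/(hA) = 1/(12.0·38.0) = 0.002193 K/W
  R_plaster = L/(kA) = 0.0800/(0.195·38.0) = 0.01080 K/W
  R_common brick = L/(kA) = 0.0686/(0.733·38.0) = 0.002463 K/W
  R_conv,out = 1/(hA) = 1/(10.4·38.0) = 0.002530 K/W
ΣR = 0.002193 + 0.01080 + 0.002463 + 0.002530 = 0.01799 K/W
Q = ΔT/ΣR = (21 °C − 3.41 °C)/0.01799 = 978 W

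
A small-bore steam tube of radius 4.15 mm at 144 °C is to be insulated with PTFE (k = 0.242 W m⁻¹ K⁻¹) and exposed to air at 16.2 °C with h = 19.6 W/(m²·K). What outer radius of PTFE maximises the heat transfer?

For a cylinder, r_cr = k_ins/h = 0.242/19.6 = 0.0123 m = 1.23 cm

r_cr = 1.23 cm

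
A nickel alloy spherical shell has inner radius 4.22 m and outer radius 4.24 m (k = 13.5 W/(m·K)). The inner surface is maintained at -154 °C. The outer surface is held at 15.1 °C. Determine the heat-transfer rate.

Q = 25700 kW

Q = 4πk·ΔT/(1/r₁ − 1/r₂) = 4π × 13.5 × 169.1 / (1/4.22 − 1/4.24) = 2.57×10^7 W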